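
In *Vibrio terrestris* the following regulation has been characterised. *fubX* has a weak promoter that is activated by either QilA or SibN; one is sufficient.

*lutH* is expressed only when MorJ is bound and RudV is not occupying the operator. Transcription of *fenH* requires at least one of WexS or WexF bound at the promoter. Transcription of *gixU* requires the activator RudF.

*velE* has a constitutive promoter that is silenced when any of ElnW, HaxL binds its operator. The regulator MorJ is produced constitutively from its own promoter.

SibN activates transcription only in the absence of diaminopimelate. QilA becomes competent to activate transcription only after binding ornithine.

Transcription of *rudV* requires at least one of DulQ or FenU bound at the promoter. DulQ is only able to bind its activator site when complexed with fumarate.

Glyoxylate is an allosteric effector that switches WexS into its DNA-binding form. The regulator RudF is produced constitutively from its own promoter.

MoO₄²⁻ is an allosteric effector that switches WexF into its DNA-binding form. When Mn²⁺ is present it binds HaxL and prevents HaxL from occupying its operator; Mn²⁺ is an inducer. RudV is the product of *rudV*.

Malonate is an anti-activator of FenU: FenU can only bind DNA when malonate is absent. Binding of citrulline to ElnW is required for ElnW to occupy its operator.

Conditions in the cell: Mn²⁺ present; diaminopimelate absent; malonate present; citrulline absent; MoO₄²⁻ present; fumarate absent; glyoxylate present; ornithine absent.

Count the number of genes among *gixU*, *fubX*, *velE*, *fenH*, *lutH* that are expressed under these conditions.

5

RudF is produced constitutively and is active.
No repressor is bound and RudF is active, so *gixU* is transcribed.
→ *gixU* is ON.
Ornithine is absent, so QilA is inactive.
Diaminopimelate is absent, so SibN is active.
Activator SibN is present, so *fubX* is transcribed.
→ *fubX* is ON.
Citrulline is absent, so ElnW is inactive.
Mn²⁺ is present, so HaxL is inactive.
With no repressor bound, *velE* is transcribed.
→ *velE* is ON.
Glyoxylate is present, so WexS is active.
MoO₄²⁻ is present, so WexF is active.
Activator WexS is present, so *fenH* is transcribed.
→ *fenH* is ON.
Fumarate is absent, so DulQ is inactive.
Malonate is present, so FenU is inactive.
No activator is available at the *rudV* promoter, so *rudV* is not transcribed.
So RudV is not produced.
MorJ is produced constitutively and is active.
No repressor is bound and MorJ is active, so *lutH* is transcribed.
→ *lutH* is ON.
5 of the 5 genes are transcribed.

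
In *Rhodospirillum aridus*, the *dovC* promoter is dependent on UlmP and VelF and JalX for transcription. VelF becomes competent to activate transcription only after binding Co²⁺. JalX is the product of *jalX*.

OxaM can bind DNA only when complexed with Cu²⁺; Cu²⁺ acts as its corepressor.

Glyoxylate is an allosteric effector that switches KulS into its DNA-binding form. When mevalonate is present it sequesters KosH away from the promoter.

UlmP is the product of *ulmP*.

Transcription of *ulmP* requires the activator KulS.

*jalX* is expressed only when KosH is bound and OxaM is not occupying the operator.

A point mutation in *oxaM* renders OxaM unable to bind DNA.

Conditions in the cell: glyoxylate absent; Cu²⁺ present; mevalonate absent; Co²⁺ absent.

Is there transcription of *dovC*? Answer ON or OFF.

Glyoxylate is absent, so KulS is inactive.
Required activator KulS is absent, so *ulmP* is not transcribed.
So UlmP is not produced.
Co²⁺ is absent, so VelF is inactive.
Mevalonate is absent, so KosH is active.
OxaM is non-functional in this strain, so it has no effect.
No repressor is bound and KosH is active, so *jalX* is transcribed.
So JalX is produced and active.
Required activator UlmP is absent, so *dovC* is not transcribed.

OFF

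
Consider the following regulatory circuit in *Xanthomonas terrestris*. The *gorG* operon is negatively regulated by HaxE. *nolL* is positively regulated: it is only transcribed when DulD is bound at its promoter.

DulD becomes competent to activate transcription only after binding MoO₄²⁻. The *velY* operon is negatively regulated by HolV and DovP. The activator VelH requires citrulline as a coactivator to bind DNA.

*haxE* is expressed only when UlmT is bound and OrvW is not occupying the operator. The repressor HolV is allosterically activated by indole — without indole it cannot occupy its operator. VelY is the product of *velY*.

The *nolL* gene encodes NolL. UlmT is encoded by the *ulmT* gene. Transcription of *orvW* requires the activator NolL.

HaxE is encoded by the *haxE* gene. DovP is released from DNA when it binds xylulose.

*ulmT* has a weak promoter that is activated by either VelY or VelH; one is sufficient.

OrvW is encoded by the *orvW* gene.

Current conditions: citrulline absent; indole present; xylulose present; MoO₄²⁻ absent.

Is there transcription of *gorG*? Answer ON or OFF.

ON

Indole is present, so HolV is active.
Xylulose is present, so DovP is inactive.
With repressor HolV bound, *velY* is not transcribed.
So VelY is not produced.
Citrulline is absent, so VelH is inactive.
No activator is available at the *ulmT* promoter, so *ulmT* is not transcribed.
So UlmT is not produced.
MoO₄²⁻ is absent, so DulD is inactive.
Required activator DulD is absent, so *nolL* is not transcribed.
So NolL is not produced.
Required activator NolL is absent, so *orvW* is not transcribed.
So OrvW is not produced.
Required activator UlmT is absent, so *haxE* is not transcribed.
So HaxE is not produced.
With no repressor bound, *gorG* is transcribed.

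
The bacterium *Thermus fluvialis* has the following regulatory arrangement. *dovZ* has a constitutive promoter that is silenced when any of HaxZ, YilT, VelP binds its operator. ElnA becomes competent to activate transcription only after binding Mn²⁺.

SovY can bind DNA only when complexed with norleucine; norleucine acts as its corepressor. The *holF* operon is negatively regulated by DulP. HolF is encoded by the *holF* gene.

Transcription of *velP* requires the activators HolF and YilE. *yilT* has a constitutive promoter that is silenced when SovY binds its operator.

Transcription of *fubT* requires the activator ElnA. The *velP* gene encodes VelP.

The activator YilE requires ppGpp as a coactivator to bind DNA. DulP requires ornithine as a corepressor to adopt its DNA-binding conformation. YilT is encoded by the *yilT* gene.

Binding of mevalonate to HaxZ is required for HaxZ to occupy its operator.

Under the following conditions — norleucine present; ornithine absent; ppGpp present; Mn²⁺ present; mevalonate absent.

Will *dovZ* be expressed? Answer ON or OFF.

Mevalonate is absent, so HaxZ is inactive.
Norleucine is present, so SovY is active.
With repressor SovY bound, *yilT* is not transcribed.
So YilT is not produced.
Ornithine is absent, so DulP is inactive.
With no repressor bound, *holF* is transcribed.
So HolF is produced and active.
ppGpp is present, so YilE is active.
No repressor is bound and HolF and YilE are active, so *velP* is transcribed.
So VelP is produced and active.
With repressor VelP bound, *dovZ* is not transcribed.

OFF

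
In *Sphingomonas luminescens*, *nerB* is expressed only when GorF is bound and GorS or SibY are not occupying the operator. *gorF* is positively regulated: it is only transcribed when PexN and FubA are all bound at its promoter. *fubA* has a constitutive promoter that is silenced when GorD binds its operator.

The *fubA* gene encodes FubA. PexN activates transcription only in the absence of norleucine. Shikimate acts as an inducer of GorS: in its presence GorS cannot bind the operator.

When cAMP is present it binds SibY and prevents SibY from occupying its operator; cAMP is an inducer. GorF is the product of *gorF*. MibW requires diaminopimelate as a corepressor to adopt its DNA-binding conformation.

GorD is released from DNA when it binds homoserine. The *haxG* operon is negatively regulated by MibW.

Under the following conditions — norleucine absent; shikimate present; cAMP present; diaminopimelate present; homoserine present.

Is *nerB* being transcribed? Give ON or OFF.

ON

Shikimate is present, so GorS is inactive.
cAMP is present, so SibY is inactive.
Norleucine is absent, so PexN is active.
Homoserine is present, so GorD is inactive.
With no repressor bound, *fubA* is transcribed.
So FubA is produced and active.
No repressor is bound and PexN and FubA are active, so *gorF* is transcribed.
So GorF is produced and active.
No repressor is bound and GorF is active, so *nerB* is transcribed.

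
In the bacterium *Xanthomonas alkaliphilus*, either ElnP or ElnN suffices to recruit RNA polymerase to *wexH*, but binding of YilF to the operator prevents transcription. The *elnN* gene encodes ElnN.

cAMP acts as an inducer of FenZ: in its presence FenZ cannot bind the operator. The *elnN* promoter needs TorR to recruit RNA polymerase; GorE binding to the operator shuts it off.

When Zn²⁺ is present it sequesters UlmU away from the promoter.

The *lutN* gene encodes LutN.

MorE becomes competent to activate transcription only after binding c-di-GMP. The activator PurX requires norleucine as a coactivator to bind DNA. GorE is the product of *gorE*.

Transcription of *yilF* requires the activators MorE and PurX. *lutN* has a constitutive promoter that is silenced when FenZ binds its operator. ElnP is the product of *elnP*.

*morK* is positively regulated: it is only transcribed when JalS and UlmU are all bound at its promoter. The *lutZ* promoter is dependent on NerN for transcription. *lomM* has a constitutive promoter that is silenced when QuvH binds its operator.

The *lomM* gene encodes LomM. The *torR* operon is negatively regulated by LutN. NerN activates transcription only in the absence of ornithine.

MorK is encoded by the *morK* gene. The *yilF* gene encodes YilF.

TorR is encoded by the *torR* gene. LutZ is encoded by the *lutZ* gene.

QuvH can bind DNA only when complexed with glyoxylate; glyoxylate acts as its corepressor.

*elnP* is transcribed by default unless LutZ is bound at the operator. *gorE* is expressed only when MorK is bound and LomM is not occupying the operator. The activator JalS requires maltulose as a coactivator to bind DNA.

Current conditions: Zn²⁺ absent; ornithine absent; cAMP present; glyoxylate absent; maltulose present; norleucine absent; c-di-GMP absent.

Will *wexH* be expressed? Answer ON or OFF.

OFF

c-di-GMP is absent, so MorE is inactive.
Norleucine is absent, so PurX is inactive.
Required activator MorE is absent, so *yilF* is not transcribed.
So YilF is not produced.
Ornithine is absent, so NerN is active.
No repressor is bound and NerN is active, so *lutZ* is transcribed.
So LutZ is produced and active.
With repressor LutZ bound, *elnP* is not transcribed.
So ElnP is not produced.
cAMP is present, so FenZ is inactive.
With no repressor bound, *lutN* is transcribed.
So LutN is produced and active.
With repressor LutN bound, *torR* is not transcribed.
So TorR is not produced.
Glyoxylate is absent, so QuvH is inactive.
With no repressor bound, *lomM* is transcribed.
So LomM is produced and active.
Maltulose is present, so JalS is active.
Zn²⁺ is absent, so UlmU is active.
No repressor is bound and JalS and UlmU are active, so *morK* is transcribed.
So MorK is produced and active.
With repressor LomM bound, *gorE* is not transcribed.
So GorE is not produced.
Required activator TorR is absent, so *elnN* is not transcribed.
So ElnN is not produced.
No activator is available at the *wexH* promoter, so *wexH* is not transcribed.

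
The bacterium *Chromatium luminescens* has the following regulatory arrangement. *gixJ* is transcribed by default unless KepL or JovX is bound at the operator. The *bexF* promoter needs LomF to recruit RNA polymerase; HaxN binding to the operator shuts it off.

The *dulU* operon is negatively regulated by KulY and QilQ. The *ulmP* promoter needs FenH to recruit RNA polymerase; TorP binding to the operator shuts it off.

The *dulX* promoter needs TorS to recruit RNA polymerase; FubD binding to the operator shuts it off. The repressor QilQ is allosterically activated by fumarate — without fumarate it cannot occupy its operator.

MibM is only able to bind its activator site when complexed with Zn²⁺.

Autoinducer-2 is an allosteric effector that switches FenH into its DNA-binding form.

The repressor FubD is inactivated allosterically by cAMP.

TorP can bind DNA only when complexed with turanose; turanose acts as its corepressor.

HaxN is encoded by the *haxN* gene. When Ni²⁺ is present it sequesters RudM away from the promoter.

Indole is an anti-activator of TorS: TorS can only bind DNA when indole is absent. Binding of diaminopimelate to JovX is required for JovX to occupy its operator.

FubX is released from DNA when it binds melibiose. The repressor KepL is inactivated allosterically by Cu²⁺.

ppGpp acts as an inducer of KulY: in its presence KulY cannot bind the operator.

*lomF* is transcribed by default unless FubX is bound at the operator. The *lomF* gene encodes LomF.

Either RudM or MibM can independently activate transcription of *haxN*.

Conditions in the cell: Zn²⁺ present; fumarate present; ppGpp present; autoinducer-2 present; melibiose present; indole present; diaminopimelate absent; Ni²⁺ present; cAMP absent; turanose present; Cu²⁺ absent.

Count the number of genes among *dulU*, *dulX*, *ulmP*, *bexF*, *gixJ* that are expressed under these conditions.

0

ppGpp is present, so KulY is inactive.
Fumarate is present, so QilQ is active.
With repressor QilQ bound, *dulU* is not transcribed.
→ *dulU* is OFF.
cAMP is absent, so FubD is active.
Indole is present, so TorS is inactive.
With repressor FubD bound, *dulX* is not transcribed.
→ *dulX* is OFF.
Turanose is present, so TorP is active.
Autoinducer-2 is present, so FenH is active.
With repressor TorP bound, *ulmP* is not transcribed.
→ *ulmP* is OFF.
Melibiose is present, so FubX is inactive.
With no repressor bound, *lomF* is transcribed.
So LomF is produced and active.
Ni²⁺ is present, so RudM is inactive.
Zn²⁺ is present, so MibM is active.
Activator MibM is present, so *haxN* is transcribed.
So HaxN is produced and active.
With repressor HaxN bound, *bexF* is not transcribed.
→ *bexF* is OFF.
Cu²⁺ is absent, so KepL is active.
Diaminopimelate is absent, so JovX is inactive.
With repressor KepL bound, *gixJ* is not transcribed.
→ *gixJ* is OFF.
0 of the 5 genes are transcribed.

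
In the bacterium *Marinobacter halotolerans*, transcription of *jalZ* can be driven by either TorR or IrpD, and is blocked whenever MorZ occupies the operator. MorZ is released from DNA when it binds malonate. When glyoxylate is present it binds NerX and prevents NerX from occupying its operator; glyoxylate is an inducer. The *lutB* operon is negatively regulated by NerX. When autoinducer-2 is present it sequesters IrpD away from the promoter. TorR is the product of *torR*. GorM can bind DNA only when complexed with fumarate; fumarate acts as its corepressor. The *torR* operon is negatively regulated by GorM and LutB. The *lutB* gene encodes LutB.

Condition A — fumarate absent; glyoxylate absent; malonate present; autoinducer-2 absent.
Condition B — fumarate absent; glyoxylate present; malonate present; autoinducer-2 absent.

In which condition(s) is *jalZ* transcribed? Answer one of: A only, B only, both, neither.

both

Condition A:
Fumarate is absent, so GorM is inactive.
Glyoxylate is absent, so NerX is active.
With repressor NerX bound, *lutB* is not transcribed.
So LutB is not produced.
With no repressor bound, *torR* is transcribed.
So TorR is produced and active.
Malonate is present, so MorZ is inactive.
Autoinducer-2 is absent, so IrpD is active.
Activator TorR is present, so *jalZ* is transcribed.
→ *jalZ* is ON in A.
Condition B:
Fumarate is absent, so GorM is inactive.
Glyoxylate is present, so NerX is inactive.
With no repressor bound, *lutB* is transcribed.
So LutB is produced and active.
With repressor LutB bound, *torR* is not transcribed.
So TorR is not produced.
Malonate is present, so MorZ is inactive.
Autoinducer-2 is absent, so IrpD is active.
Activator IrpD is present, so *jalZ* is transcribed.
→ *jalZ* is ON in B.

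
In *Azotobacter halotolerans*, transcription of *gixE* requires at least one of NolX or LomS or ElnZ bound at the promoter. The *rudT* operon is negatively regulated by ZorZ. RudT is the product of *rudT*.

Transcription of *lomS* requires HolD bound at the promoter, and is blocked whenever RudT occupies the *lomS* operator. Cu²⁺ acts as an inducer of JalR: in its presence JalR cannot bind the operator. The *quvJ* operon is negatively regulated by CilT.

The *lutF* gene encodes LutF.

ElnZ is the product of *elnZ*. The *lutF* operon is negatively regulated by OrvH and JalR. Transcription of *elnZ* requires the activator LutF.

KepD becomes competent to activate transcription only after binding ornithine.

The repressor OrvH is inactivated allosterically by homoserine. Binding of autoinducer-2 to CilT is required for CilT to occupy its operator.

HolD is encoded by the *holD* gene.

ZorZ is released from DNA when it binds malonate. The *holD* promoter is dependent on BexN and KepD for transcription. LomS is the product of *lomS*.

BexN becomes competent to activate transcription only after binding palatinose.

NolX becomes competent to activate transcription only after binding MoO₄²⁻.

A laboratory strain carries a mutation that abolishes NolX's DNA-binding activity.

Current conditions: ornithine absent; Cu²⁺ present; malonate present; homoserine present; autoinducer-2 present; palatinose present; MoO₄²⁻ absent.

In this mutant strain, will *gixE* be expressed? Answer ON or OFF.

NolX is non-functional in this strain, so it has no effect.
Palatinose is present, so BexN is active.
Ornithine is absent, so KepD is inactive.
Required activator KepD is absent, so *holD* is not transcribed.
So HolD is not produced.
Malonate is present, so ZorZ is inactive.
With no repressor bound, *rudT* is transcribed.
So RudT is produced and active.
With repressor RudT bound, *lomS* is not transcribed.
So LomS is not produced.
Homoserine is present, so OrvH is inactive.
Cu²⁺ is present, so JalR is inactive.
With no repressor bound, *lutF* is transcribed.
So LutF is produced and active.
No repressor is bound and LutF is active, so *elnZ* is transcribed.
So ElnZ is produced and active.
Activator ElnZ is present, so *gixE* is transcribed.

ON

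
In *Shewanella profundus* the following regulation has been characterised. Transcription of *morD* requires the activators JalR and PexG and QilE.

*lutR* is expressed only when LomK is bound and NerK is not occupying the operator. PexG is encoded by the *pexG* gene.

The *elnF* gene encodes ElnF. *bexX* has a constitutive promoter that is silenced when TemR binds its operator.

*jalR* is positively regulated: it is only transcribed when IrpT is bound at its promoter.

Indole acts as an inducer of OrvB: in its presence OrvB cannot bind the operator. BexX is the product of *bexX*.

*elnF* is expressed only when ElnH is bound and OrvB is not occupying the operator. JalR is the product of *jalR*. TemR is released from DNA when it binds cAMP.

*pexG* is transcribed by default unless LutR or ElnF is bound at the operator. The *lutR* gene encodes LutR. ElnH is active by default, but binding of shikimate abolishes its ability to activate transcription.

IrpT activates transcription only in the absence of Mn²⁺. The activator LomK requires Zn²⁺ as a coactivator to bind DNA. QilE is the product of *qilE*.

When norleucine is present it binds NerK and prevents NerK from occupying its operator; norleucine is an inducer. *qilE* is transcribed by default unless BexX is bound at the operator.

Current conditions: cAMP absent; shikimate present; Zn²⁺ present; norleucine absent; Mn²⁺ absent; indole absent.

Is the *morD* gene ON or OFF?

Mn²⁺ is absent, so IrpT is active.
No repressor is bound and IrpT is active, so *jalR* is transcribed.
So JalR is produced and active.
Zn²⁺ is present, so LomK is active.
Norleucine is absent, so NerK is active.
With repressor NerK bound, *lutR* is not transcribed.
So LutR is not produced.
Shikimate is present, so ElnH is inactive.
Indole is absent, so OrvB is active.
With repressor OrvB bound, *elnF* is not transcribed.
So ElnF is not produced.
With no repressor bound, *pexG* is transcribed.
So PexG is produced and active.
cAMP is absent, so TemR is active.
With repressor TemR bound, *bexX* is not transcribed.
So BexX is not produced.
With no repressor bound, *qilE* is transcribed.
So QilE is produced and active.
No repressor is bound and JalR and PexG and QilE are active, so *morD* is transcribed.

ON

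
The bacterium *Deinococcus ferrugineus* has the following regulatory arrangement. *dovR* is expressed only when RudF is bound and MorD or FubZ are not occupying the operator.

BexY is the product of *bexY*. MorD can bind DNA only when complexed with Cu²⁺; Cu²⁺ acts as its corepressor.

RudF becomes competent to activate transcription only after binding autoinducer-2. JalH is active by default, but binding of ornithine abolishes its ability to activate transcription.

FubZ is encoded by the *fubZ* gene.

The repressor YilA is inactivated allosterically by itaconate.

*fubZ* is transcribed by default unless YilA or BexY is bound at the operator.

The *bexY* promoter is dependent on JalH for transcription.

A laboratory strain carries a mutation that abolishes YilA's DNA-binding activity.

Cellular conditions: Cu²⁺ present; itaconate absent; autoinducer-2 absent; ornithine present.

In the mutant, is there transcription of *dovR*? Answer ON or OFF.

Autoinducer-2 is absent, so RudF is inactive.
Cu²⁺ is present, so MorD is active.
YilA is non-functional in this strain, so it has no effect.
Ornithine is present, so JalH is inactive.
Required activator JalH is absent, so *bexY* is not transcribed.
So BexY is not produced.
With no repressor bound, *fubZ* is transcribed.
So FubZ is produced and active.
With repressor MorD bound, *dovR* is not transcribed.

OFF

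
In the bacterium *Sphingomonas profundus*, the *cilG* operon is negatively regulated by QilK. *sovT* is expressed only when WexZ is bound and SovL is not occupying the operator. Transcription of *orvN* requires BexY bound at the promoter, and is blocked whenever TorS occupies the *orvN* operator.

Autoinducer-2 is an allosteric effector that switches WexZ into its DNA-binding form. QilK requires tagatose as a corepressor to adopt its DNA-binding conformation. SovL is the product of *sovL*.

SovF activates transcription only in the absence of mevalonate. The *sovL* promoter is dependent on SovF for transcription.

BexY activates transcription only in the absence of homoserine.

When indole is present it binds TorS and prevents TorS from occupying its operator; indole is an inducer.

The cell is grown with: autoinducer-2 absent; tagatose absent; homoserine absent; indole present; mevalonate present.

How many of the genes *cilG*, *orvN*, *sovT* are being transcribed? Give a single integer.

2

Tagatose is absent, so QilK is inactive.
With no repressor bound, *cilG* is transcribed.
→ *cilG* is ON.
Indole is present, so TorS is inactive.
Homoserine is absent, so BexY is active.
No repressor is bound and BexY is active, so *orvN* is transcribed.
→ *orvN* is ON.
Autoinducer-2 is absent, so WexZ is inactive.
Mevalonate is present, so SovF is inactive.
Required activator SovF is absent, so *sovL* is not transcribed.
So SovL is not produced.
Required activator WexZ is absent, so *sovT* is not transcribed.
→ *sovT* is OFF.
2 of the 3 genes are transcribed.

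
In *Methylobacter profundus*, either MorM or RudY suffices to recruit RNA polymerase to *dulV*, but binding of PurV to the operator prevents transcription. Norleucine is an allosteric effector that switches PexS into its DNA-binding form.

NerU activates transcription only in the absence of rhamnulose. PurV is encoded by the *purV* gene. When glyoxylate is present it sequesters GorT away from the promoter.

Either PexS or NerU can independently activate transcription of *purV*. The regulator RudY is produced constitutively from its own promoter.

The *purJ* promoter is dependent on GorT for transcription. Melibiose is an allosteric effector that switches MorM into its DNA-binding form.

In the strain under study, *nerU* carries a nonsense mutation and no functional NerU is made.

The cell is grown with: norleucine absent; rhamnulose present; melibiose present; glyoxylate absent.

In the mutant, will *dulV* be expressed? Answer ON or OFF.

ON

Melibiose is present, so MorM is active.
RudY is produced constitutively and is active.
Norleucine is absent, so PexS is inactive.
NerU is non-functional in this strain, so it has no effect.
No activator is available at the *purV* promoter, so *purV* is not transcribed.
So PurV is not produced.
Activator MorM is present, so *dulV* is transcribed.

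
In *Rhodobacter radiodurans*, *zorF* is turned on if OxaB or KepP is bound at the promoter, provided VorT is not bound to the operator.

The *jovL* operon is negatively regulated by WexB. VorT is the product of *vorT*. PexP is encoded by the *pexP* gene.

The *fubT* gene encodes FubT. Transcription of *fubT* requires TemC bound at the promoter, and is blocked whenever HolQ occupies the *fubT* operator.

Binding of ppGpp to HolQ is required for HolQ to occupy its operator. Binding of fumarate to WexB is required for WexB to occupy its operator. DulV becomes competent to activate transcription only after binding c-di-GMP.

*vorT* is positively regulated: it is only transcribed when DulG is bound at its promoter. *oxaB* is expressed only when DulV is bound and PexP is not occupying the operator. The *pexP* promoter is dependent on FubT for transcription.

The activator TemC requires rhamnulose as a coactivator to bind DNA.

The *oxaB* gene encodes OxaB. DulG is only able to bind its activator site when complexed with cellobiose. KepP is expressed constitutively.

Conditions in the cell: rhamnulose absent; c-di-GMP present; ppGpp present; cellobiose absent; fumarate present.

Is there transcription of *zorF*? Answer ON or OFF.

c-di-GMP is present, so DulV is active.
Rhamnulose is absent, so TemC is inactive.
ppGpp is present, so HolQ is active.
With repressor HolQ bound, *fubT* is not transcribed.
So FubT is not produced.
Required activator FubT is absent, so *pexP* is not transcribed.
So PexP is not produced.
No repressor is bound and DulV is active, so *oxaB* is transcribed.
So OxaB is produced and active.
KepP is produced constitutively and is active.
Cellobiose is absent, so DulG is inactive.
Required activator DulG is absent, so *vorT* is not transcribed.
So VorT is not produced.
Activator OxaB is present, so *zorF* is transcribed.

ON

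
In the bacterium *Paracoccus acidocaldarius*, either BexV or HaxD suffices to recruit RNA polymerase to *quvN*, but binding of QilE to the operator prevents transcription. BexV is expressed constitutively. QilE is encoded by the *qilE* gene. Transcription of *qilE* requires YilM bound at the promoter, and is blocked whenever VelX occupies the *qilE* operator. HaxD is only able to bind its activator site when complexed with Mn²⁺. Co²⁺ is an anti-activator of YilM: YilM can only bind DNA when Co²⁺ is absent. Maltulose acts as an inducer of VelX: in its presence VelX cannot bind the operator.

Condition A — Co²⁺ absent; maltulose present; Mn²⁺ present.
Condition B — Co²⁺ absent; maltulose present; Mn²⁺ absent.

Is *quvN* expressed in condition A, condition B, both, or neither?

Condition A:
BexV is produced constitutively and is active.
Co²⁺ is absent, so YilM is active.
Maltulose is present, so VelX is inactive.
No repressor is bound and YilM is active, so *qilE* is transcribed.
So QilE is produced and active.
Mn²⁺ is present, so HaxD is active.
With repressor QilE bound, *quvN* is not transcribed.
→ *quvN* is OFF in A.
Condition B:
BexV is produced constitutively and is active.
Co²⁺ is absent, so YilM is active.
Maltulose is present, so VelX is inactive.
No repressor is bound and YilM is active, so *qilE* is transcribed.
So QilE is produced and active.
Mn²⁺ is absent, so HaxD is inactive.
With repressor QilE bound, *quvN* is not transcribed.
→ *quvN* is OFF in B.

neither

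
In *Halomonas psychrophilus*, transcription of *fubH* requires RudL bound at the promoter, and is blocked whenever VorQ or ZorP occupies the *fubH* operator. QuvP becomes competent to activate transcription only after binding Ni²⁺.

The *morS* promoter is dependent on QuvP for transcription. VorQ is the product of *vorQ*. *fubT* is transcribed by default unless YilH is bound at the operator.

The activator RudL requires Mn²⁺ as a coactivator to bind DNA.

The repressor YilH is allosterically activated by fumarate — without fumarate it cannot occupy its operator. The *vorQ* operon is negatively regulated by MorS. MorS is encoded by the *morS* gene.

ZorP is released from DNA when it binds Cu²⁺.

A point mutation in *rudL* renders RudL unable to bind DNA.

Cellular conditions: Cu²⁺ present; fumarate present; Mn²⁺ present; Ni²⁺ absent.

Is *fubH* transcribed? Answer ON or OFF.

OFF

RudL is non-functional in this strain, so it has no effect.
Ni²⁺ is absent, so QuvP is inactive.
Required activator QuvP is absent, so *morS* is not transcribed.
So MorS is not produced.
With no repressor bound, *vorQ* is transcribed.
So VorQ is produced and active.
Cu²⁺ is present, so ZorP is inactive.
With repressor VorQ bound, *fubH* is not transcribed.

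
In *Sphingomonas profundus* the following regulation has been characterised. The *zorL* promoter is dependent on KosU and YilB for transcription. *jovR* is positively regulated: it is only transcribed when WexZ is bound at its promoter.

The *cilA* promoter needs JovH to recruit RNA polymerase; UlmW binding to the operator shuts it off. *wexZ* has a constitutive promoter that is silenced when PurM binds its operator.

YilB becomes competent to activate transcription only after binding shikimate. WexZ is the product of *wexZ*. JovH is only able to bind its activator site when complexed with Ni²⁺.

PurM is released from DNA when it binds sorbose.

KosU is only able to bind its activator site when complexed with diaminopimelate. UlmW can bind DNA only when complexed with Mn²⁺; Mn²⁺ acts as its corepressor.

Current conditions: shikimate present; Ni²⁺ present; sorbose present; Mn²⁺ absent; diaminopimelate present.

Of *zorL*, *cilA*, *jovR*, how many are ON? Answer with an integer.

3

Diaminopimelate is present, so KosU is active.
Shikimate is present, so YilB is active.
No repressor is bound and KosU and YilB are active, so *zorL* is transcribed.
→ *zorL* is ON.
Ni²⁺ is present, so JovH is active.
Mn²⁺ is absent, so UlmW is inactive.
No repressor is bound and JovH is active, so *cilA* is transcribed.
→ *cilA* is ON.
Sorbose is present, so PurM is inactive.
With no repressor bound, *wexZ* is transcribed.
So WexZ is produced and active.
No repressor is bound and WexZ is active, so *jovR* is transcribed.
→ *jovR* is ON.
3 of the 3 genes are transcribed.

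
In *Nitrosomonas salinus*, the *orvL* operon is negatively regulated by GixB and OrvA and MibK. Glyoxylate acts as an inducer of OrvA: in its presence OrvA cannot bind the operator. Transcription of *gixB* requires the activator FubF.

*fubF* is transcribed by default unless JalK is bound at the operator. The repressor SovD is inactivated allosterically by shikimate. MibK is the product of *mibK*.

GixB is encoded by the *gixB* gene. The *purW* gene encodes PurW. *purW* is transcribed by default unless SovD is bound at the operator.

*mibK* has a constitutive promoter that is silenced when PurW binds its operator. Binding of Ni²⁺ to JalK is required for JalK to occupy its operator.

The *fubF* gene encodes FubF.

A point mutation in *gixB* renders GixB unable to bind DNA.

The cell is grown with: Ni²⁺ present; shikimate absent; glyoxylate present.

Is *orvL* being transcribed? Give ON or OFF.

GixB is non-functional in this strain, so it has no effect.
Glyoxylate is present, so OrvA is inactive.
Shikimate is absent, so SovD is active.
With repressor SovD bound, *purW* is not transcribed.
So PurW is not produced.
With no repressor bound, *mibK* is transcribed.
So MibK is produced and active.
With repressor MibK bound, *orvL* is not transcribed.

OFF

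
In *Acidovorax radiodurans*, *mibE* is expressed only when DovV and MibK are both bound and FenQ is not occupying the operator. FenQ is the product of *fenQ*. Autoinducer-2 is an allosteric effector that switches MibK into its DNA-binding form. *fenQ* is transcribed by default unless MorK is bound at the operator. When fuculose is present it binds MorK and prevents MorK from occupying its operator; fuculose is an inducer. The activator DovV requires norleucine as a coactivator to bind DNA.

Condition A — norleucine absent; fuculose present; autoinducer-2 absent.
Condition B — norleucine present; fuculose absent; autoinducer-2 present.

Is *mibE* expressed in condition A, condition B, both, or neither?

B only

Condition A:
Norleucine is absent, so DovV is inactive.
Fuculose is present, so MorK is inactive.
With no repressor bound, *fenQ* is transcribed.
So FenQ is produced and active.
Autoinducer-2 is absent, so MibK is inactive.
With repressor FenQ bound, *mibE* is not transcribed.
→ *mibE* is OFF in A.
Condition B:
Norleucine is present, so DovV is active.
Fuculose is absent, so MorK is active.
With repressor MorK bound, *fenQ* is not transcribed.
So FenQ is not produced.
Autoinducer-2 is present, so MibK is active.
No repressor is bound and DovV and MibK are active, so *mibE* is transcribed.
→ *mibE* is ON in B.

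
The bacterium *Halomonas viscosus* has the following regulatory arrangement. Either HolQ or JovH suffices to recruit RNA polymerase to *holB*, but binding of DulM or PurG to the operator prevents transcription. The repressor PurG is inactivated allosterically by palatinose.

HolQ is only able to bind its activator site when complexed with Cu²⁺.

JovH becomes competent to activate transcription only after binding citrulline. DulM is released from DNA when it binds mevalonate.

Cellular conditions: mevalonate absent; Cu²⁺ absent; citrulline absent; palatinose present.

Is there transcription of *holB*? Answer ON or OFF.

OFF

Cu²⁺ is absent, so HolQ is inactive.
Citrulline is absent, so JovH is inactive.
Mevalonate is absent, so DulM is active.
Palatinose is present, so PurG is inactive.
With repressor DulM bound, *holB* is not transcribed.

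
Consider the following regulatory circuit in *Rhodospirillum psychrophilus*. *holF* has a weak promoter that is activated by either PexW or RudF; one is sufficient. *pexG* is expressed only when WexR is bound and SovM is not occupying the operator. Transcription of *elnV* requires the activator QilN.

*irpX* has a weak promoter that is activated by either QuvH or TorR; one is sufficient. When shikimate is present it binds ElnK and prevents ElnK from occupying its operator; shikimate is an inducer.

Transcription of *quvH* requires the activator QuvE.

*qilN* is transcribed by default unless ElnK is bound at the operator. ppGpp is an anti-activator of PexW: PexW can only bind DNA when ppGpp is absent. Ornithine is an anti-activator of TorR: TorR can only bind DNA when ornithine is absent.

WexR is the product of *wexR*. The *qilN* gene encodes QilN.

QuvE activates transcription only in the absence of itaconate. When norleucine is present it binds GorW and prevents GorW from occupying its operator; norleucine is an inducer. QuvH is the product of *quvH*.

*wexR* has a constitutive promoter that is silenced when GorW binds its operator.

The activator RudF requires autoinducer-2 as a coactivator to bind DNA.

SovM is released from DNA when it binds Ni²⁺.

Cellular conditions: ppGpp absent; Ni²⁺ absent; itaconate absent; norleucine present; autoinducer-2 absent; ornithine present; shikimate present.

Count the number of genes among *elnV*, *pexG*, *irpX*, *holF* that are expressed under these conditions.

3

Shikimate is present, so ElnK is inactive.
With no repressor bound, *qilN* is transcribed.
So QilN is produced and active.
No repressor is bound and QilN is active, so *elnV* is transcribed.
→ *elnV* is ON.
Norleucine is present, so GorW is inactive.
With no repressor bound, *wexR* is transcribed.
So WexR is produced and active.
Ni²⁺ is absent, so SovM is active.
With repressor SovM bound, *pexG* is not transcribed.
→ *pexG* is OFF.
Itaconate is absent, so QuvE is active.
No repressor is bound and QuvE is active, so *quvH* is transcribed.
So QuvH is produced and active.
Ornithine is present, so TorR is inactive.
Activator QuvH is present, so *irpX* is transcribed.
→ *irpX* is ON.
ppGpp is absent, so PexW is active.
Autoinducer-2 is absent, so RudF is inactive.
Activator PexW is present, so *holF* is transcribed.
→ *holF* is ON.
3 of the 4 genes are transcribed.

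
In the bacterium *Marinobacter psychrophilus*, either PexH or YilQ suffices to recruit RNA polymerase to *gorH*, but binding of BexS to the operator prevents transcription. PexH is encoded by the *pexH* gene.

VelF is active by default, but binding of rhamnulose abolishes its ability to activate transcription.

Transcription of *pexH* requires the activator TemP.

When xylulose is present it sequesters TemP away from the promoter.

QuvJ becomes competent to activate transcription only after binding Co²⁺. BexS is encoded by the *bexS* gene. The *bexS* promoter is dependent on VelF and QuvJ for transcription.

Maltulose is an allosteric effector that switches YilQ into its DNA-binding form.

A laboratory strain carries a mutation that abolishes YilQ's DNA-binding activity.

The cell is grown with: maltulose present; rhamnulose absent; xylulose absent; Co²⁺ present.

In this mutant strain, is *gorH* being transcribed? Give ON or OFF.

OFF

Xylulose is absent, so TemP is active.
No repressor is bound and TemP is active, so *pexH* is transcribed.
So PexH is produced and active.
YilQ is non-functional in this strain, so it has no effect.
Rhamnulose is absent, so VelF is active.
Co²⁺ is present, so QuvJ is active.
No repressor is bound and VelF and QuvJ are active, so *bexS* is transcribed.
So BexS is produced and active.
With repressor BexS bound, *gorH* is not transcribed.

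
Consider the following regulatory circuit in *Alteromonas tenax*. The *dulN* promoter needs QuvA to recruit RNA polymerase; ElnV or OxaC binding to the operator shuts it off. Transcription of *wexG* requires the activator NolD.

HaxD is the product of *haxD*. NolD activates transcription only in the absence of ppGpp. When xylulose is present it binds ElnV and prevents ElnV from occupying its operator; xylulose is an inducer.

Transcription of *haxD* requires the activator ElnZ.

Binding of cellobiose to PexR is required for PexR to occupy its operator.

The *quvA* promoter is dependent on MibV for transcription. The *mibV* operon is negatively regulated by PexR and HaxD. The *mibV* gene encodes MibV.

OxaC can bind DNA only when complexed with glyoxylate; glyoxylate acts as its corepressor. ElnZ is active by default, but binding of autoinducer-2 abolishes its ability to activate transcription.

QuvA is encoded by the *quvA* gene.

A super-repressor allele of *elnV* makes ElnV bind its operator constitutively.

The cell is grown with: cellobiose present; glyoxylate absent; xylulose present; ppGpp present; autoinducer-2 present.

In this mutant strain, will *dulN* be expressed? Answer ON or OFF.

OFF

ElnV is constitutively active in this strain.
Cellobiose is present, so PexR is active.
Autoinducer-2 is present, so ElnZ is inactive.
Required activator ElnZ is absent, so *haxD* is not transcribed.
So HaxD is not produced.
With repressor PexR bound, *mibV* is not transcribed.
So MibV is not produced.
Required activator MibV is absent, so *quvA* is not transcribed.
So QuvA is not produced.
Glyoxylate is absent, so OxaC is inactive.
With repressor ElnV bound, *dulN* is not transcribed.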